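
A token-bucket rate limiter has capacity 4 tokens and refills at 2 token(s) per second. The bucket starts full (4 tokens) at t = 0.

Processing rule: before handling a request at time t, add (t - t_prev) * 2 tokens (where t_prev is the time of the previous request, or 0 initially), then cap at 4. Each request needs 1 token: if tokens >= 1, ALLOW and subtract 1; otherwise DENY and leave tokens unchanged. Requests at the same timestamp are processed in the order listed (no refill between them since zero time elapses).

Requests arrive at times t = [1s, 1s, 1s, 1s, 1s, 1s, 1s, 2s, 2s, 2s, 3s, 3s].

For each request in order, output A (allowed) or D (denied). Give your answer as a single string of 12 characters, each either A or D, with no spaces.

Answer: AAAADDDAADAA

Derivation:
Simulating step by step:
  req#1 t=1s: ALLOW
  req#2 t=1s: ALLOW
  req#3 t=1s: ALLOW
  req#4 t=1s: ALLOW
  req#5 t=1s: DENY
  req#6 t=1s: DENY
  req#7 t=1s: DENY
  req#8 t=2s: ALLOW
  req#9 t=2s: ALLOW
  req#10 t=2s: DENY
  req#11 t=3s: ALLOW
  req#12 t=3s: ALLOW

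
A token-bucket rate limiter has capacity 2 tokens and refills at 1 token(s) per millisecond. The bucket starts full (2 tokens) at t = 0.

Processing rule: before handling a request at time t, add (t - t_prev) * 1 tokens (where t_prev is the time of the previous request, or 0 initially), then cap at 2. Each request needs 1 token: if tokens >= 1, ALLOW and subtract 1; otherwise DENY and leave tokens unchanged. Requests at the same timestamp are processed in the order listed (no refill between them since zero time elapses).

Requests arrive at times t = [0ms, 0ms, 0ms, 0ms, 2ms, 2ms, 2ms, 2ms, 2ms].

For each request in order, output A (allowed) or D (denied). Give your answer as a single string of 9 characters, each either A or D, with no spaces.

Answer: AADDAADDD

Derivation:
Simulating step by step:
  req#1 t=0ms: ALLOW
  req#2 t=0ms: ALLOW
  req#3 t=0ms: DENY
  req#4 t=0ms: DENY
  req#5 t=2ms: ALLOW
  req#6 t=2ms: ALLOW
  req#7 t=2ms: DENY
  req#8 t=2ms: DENY
  req#9 t=2ms: DENY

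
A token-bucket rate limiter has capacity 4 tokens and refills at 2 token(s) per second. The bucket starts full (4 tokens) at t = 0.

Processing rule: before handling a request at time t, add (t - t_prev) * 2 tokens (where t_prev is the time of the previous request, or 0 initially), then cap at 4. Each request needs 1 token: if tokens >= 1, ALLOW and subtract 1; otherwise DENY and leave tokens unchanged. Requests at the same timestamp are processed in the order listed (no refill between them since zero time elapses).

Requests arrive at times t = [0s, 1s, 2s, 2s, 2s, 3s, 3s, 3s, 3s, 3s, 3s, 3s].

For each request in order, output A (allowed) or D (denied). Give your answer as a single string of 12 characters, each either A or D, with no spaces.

Answer: AAAAAAAADDDD

Derivation:
Simulating step by step:
  req#1 t=0s: ALLOW
  req#2 t=1s: ALLOW
  req#3 t=2s: ALLOW
  req#4 t=2s: ALLOW
  req#5 t=2s: ALLOW
  req#6 t=3s: ALLOW
  req#7 t=3s: ALLOW
  req#8 t=3s: ALLOW
  req#9 t=3s: DENY
  req#10 t=3s: DENY
  req#11 t=3s: DENY
  req#12 t=3s: DENY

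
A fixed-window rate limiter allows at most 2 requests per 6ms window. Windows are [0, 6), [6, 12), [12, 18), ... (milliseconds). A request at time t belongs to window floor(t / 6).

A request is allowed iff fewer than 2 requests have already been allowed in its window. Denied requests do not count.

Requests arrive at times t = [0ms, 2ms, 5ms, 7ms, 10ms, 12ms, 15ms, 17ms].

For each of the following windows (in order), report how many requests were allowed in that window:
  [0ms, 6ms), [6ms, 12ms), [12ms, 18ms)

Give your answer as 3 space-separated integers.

Processing requests:
  req#1 t=0ms (window 0): ALLOW
  req#2 t=2ms (window 0): ALLOW
  req#3 t=5ms (window 0): DENY
  req#4 t=7ms (window 1): ALLOW
  req#5 t=10ms (window 1): ALLOW
  req#6 t=12ms (window 2): ALLOW
  req#7 t=15ms (window 2): ALLOW
  req#8 t=17ms (window 2): DENY

Allowed counts by window: 2 2 2

Answer: 2 2 2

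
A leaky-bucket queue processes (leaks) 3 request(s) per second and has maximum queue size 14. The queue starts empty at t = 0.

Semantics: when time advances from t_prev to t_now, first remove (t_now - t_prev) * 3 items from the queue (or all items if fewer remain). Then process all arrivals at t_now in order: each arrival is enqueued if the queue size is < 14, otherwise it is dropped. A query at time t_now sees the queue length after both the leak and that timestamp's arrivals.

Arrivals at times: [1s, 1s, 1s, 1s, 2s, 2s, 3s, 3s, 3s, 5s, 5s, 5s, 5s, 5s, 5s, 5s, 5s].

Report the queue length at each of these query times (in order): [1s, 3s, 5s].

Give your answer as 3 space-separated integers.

Queue lengths at query times:
  query t=1s: backlog = 4
  query t=3s: backlog = 3
  query t=5s: backlog = 8

Answer: 4 3 8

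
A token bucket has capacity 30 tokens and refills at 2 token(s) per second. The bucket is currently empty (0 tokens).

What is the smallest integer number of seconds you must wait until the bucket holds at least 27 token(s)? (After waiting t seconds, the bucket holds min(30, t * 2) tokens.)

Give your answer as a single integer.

Need t * 2 >= 27, so t >= 27/2.
Smallest integer t = ceil(27/2) = 14.

Answer: 14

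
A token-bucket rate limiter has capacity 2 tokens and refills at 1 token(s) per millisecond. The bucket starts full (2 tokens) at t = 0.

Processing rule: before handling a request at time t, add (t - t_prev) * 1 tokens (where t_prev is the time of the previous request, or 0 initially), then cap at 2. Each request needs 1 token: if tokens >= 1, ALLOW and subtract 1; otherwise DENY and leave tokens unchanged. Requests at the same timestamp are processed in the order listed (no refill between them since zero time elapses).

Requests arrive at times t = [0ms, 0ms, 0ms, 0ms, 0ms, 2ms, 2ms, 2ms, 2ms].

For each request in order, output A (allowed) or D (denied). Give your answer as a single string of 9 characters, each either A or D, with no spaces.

Simulating step by step:
  req#1 t=0ms: ALLOW
  req#2 t=0ms: ALLOW
  req#3 t=0ms: DENY
  req#4 t=0ms: DENY
  req#5 t=0ms: DENY
  req#6 t=2ms: ALLOW
  req#7 t=2ms: ALLOW
  req#8 t=2ms: DENY
  req#9 t=2ms: DENY

Answer: AADDDAADD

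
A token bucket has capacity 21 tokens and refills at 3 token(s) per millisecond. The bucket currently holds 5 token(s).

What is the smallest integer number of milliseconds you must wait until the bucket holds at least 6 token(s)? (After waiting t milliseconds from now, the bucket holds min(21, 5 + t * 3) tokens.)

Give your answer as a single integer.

Need 5 + t * 3 >= 6, so t >= 1/3.
Smallest integer t = ceil(1/3) = 1.

Answer: 1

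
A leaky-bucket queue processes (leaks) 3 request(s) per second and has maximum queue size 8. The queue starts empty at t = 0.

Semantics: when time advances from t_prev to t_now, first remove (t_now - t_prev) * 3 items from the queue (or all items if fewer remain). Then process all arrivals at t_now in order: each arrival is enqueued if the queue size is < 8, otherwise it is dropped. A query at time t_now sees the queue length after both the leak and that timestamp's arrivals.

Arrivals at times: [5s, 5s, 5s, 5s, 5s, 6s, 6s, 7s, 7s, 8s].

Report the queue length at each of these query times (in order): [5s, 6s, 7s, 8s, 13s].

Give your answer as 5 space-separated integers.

Queue lengths at query times:
  query t=5s: backlog = 5
  query t=6s: backlog = 4
  query t=7s: backlog = 3
  query t=8s: backlog = 1
  query t=13s: backlog = 0

Answer: 5 4 3 1 0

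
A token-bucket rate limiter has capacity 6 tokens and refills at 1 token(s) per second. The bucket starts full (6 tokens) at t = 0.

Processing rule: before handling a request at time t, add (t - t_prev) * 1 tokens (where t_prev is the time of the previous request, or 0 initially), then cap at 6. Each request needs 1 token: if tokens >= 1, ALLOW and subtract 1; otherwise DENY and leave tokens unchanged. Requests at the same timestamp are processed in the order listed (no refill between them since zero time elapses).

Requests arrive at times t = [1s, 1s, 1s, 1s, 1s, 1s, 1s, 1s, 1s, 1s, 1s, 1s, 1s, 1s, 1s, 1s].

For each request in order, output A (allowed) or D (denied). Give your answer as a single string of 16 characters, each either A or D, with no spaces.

Answer: AAAAAADDDDDDDDDD

Derivation:
Simulating step by step:
  req#1 t=1s: ALLOW
  req#2 t=1s: ALLOW
  req#3 t=1s: ALLOW
  req#4 t=1s: ALLOW
  req#5 t=1s: ALLOW
  req#6 t=1s: ALLOW
  req#7 t=1s: DENY
  req#8 t=1s: DENY
  req#9 t=1s: DENY
  req#10 t=1s: DENY
  req#11 t=1s: DENY
  req#12 t=1s: DENY
  req#13 t=1s: DENY
  req#14 t=1s: DENY
  req#15 t=1s: DENY
  req#16 t=1s: DENY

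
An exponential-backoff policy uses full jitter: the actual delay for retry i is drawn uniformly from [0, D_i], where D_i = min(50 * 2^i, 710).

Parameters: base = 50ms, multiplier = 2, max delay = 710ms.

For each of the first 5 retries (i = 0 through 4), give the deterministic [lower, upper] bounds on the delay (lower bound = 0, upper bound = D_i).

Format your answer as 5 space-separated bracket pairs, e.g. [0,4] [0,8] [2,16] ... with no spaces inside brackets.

Answer: [0,50] [0,100] [0,200] [0,400] [0,710]

Derivation:
Computing bounds per retry:
  i=0: D_i=min(50*2^0,710)=50, bounds=[0,50]
  i=1: D_i=min(50*2^1,710)=100, bounds=[0,100]
  i=2: D_i=min(50*2^2,710)=200, bounds=[0,200]
  i=3: D_i=min(50*2^3,710)=400, bounds=[0,400]
  i=4: D_i=min(50*2^4,710)=710, bounds=[0,710]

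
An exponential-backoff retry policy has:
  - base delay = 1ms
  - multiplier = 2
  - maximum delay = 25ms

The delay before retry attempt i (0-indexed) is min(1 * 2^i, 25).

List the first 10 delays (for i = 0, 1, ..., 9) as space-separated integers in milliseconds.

Computing each delay:
  i=0: min(1*2^0, 25) = 1
  i=1: min(1*2^1, 25) = 2
  i=2: min(1*2^2, 25) = 4
  i=3: min(1*2^3, 25) = 8
  i=4: min(1*2^4, 25) = 16
  i=5: min(1*2^5, 25) = 25
  i=6: min(1*2^6, 25) = 25
  i=7: min(1*2^7, 25) = 25
  i=8: min(1*2^8, 25) = 25
  i=9: min(1*2^9, 25) = 25

Answer: 1 2 4 8 16 25 25 25 25 25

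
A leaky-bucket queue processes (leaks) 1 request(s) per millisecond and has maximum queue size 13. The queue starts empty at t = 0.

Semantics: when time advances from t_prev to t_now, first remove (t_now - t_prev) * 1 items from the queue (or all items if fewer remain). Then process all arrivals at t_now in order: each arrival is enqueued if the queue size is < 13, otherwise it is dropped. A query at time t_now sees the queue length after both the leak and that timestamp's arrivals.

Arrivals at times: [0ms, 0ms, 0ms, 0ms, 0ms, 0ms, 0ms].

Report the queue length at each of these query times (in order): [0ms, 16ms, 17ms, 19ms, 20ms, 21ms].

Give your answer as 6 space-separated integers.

Queue lengths at query times:
  query t=0ms: backlog = 7
  query t=16ms: backlog = 0
  query t=17ms: backlog = 0
  query t=19ms: backlog = 0
  query t=20ms: backlog = 0
  query t=21ms: backlog = 0

Answer: 7 0 0 0 0 0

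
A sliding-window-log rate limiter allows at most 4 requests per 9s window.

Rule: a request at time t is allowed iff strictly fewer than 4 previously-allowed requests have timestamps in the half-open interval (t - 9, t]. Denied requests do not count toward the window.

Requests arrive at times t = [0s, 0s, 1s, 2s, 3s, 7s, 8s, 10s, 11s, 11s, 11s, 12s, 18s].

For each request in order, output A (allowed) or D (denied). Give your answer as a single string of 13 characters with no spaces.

Answer: AAAADDDAAAADD

Derivation:
Tracking allowed requests in the window:
  req#1 t=0s: ALLOW
  req#2 t=0s: ALLOW
  req#3 t=1s: ALLOW
  req#4 t=2s: ALLOW
  req#5 t=3s: DENY
  req#6 t=7s: DENY
  req#7 t=8s: DENY
  req#8 t=10s: ALLOW
  req#9 t=11s: ALLOW
  req#10 t=11s: ALLOW
  req#11 t=11s: ALLOW
  req#12 t=12s: DENY
  req#13 t=18s: DENY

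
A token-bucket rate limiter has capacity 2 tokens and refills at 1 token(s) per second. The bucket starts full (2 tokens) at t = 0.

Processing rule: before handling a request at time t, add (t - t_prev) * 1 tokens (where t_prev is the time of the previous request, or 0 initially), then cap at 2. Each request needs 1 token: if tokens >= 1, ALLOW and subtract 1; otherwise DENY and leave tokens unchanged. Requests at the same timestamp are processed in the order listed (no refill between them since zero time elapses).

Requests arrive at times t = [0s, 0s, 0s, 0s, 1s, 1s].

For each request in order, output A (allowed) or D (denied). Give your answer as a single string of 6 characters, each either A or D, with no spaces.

Simulating step by step:
  req#1 t=0s: ALLOW
  req#2 t=0s: ALLOW
  req#3 t=0s: DENY
  req#4 t=0s: DENY
  req#5 t=1s: ALLOW
  req#6 t=1s: DENY

Answer: AADDAD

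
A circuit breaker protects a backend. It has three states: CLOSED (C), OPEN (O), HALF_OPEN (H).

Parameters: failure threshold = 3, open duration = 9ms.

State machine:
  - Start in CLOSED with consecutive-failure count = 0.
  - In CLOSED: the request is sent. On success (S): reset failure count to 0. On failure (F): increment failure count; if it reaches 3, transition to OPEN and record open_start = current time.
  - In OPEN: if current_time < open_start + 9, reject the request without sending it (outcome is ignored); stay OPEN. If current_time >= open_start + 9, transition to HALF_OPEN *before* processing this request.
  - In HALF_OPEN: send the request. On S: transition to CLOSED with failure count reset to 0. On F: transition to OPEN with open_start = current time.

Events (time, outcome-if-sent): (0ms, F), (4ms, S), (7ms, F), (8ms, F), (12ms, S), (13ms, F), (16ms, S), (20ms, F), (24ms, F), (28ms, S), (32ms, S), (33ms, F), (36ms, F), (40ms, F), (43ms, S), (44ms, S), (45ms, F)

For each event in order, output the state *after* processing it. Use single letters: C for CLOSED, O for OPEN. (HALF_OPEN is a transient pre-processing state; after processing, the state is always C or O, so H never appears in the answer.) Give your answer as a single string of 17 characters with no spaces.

State after each event:
  event#1 t=0ms outcome=F: state=CLOSED
  event#2 t=4ms outcome=S: state=CLOSED
  event#3 t=7ms outcome=F: state=CLOSED
  event#4 t=8ms outcome=F: state=CLOSED
  event#5 t=12ms outcome=S: state=CLOSED
  event#6 t=13ms outcome=F: state=CLOSED
  event#7 t=16ms outcome=S: state=CLOSED
  event#8 t=20ms outcome=F: state=CLOSED
  event#9 t=24ms outcome=F: state=CLOSED
  event#10 t=28ms outcome=S: state=CLOSED
  event#11 t=32ms outcome=S: state=CLOSED
  event#12 t=33ms outcome=F: state=CLOSED
  event#13 t=36ms outcome=F: state=CLOSED
  event#14 t=40ms outcome=F: state=OPEN
  event#15 t=43ms outcome=S: state=OPEN
  event#16 t=44ms outcome=S: state=OPEN
  event#17 t=45ms outcome=F: state=OPEN

Answer: CCCCCCCCCCCCCOOOO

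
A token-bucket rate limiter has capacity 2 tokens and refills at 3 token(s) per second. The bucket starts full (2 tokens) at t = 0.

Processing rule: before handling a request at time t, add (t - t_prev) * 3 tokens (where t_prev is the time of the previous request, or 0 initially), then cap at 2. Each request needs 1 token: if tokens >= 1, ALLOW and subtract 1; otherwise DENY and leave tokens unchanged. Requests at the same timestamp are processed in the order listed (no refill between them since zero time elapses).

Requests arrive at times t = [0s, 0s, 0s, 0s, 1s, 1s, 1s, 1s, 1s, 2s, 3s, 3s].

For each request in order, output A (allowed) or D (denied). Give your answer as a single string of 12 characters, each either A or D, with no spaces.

Simulating step by step:
  req#1 t=0s: ALLOW
  req#2 t=0s: ALLOW
  req#3 t=0s: DENY
  req#4 t=0s: DENY
  req#5 t=1s: ALLOW
  req#6 t=1s: ALLOW
  req#7 t=1s: DENY
  req#8 t=1s: DENY
  req#9 t=1s: DENY
  req#10 t=2s: ALLOW
  req#11 t=3s: ALLOW
  req#12 t=3s: ALLOW

Answer: AADDAADDDAAA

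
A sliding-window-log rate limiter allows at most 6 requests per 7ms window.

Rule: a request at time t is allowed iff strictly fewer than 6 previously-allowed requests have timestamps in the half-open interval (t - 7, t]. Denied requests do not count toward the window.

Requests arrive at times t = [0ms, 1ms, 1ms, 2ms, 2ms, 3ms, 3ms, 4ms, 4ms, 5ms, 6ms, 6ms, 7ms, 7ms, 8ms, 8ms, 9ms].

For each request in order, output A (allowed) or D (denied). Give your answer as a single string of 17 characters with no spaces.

Answer: AAAAAADDDDDDADAAA

Derivation:
Tracking allowed requests in the window:
  req#1 t=0ms: ALLOW
  req#2 t=1ms: ALLOW
  req#3 t=1ms: ALLOW
  req#4 t=2ms: ALLOW
  req#5 t=2ms: ALLOW
  req#6 t=3ms: ALLOW
  req#7 t=3ms: DENY
  req#8 t=4ms: DENY
  req#9 t=4ms: DENY
  req#10 t=5ms: DENY
  req#11 t=6ms: DENY
  req#12 t=6ms: DENY
  req#13 t=7ms: ALLOW
  req#14 t=7ms: DENY
  req#15 t=8ms: ALLOW
  req#16 t=8ms: ALLOW
  req#17 t=9ms: ALLOW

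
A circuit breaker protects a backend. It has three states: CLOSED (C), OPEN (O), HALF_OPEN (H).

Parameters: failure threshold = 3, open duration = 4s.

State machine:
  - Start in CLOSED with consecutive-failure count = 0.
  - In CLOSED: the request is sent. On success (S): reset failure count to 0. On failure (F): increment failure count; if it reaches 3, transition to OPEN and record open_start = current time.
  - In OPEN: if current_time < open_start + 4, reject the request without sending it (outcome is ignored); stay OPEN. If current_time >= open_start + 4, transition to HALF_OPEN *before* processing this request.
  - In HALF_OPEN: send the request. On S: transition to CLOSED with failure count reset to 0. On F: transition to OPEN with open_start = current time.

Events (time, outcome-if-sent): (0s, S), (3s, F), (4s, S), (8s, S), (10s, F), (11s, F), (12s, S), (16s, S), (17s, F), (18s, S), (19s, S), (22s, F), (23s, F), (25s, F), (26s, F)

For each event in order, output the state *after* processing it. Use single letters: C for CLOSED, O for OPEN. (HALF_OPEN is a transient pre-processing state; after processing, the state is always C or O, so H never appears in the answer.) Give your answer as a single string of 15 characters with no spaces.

State after each event:
  event#1 t=0s outcome=S: state=CLOSED
  event#2 t=3s outcome=F: state=CLOSED
  event#3 t=4s outcome=S: state=CLOSED
  event#4 t=8s outcome=S: state=CLOSED
  event#5 t=10s outcome=F: state=CLOSED
  event#6 t=11s outcome=F: state=CLOSED
  event#7 t=12s outcome=S: state=CLOSED
  event#8 t=16s outcome=S: state=CLOSED
  event#9 t=17s outcome=F: state=CLOSED
  event#10 t=18s outcome=S: state=CLOSED
  event#11 t=19s outcome=S: state=CLOSED
  event#12 t=22s outcome=F: state=CLOSED
  event#13 t=23s outcome=F: state=CLOSED
  event#14 t=25s outcome=F: state=OPEN
  event#15 t=26s outcome=F: state=OPEN

Answer: CCCCCCCCCCCCCOO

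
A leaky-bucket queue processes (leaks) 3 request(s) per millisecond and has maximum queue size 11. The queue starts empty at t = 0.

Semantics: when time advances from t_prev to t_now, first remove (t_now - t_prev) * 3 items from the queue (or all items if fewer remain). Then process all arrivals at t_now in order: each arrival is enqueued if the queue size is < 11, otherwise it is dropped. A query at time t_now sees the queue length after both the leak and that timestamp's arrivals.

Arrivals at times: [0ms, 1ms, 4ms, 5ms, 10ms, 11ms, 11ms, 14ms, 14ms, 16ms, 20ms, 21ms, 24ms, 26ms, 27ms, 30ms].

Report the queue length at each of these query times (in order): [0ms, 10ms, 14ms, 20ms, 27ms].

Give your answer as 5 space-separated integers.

Answer: 1 1 2 1 1

Derivation:
Queue lengths at query times:
  query t=0ms: backlog = 1
  query t=10ms: backlog = 1
  query t=14ms: backlog = 2
  query t=20ms: backlog = 1
  query t=27ms: backlog = 1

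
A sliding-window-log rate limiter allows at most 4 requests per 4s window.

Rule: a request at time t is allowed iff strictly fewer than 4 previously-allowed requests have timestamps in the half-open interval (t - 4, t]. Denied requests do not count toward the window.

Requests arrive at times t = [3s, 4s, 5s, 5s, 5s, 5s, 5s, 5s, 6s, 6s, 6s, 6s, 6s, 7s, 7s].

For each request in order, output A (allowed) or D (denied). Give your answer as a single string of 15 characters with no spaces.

Tracking allowed requests in the window:
  req#1 t=3s: ALLOW
  req#2 t=4s: ALLOW
  req#3 t=5s: ALLOW
  req#4 t=5s: ALLOW
  req#5 t=5s: DENY
  req#6 t=5s: DENY
  req#7 t=5s: DENY
  req#8 t=5s: DENY
  req#9 t=6s: DENY
  req#10 t=6s: DENY
  req#11 t=6s: DENY
  req#12 t=6s: DENY
  req#13 t=6s: DENY
  req#14 t=7s: ALLOW
  req#15 t=7s: DENY

Answer: AAAADDDDDDDDDAD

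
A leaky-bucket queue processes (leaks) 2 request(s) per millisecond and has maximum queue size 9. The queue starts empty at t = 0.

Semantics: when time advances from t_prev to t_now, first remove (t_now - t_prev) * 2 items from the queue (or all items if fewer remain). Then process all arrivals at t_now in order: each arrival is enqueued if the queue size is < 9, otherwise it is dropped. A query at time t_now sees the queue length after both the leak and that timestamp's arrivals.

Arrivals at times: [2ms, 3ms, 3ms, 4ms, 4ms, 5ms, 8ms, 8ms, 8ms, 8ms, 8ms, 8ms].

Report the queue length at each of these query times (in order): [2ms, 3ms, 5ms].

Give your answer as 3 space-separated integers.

Queue lengths at query times:
  query t=2ms: backlog = 1
  query t=3ms: backlog = 2
  query t=5ms: backlog = 1

Answer: 1 2 1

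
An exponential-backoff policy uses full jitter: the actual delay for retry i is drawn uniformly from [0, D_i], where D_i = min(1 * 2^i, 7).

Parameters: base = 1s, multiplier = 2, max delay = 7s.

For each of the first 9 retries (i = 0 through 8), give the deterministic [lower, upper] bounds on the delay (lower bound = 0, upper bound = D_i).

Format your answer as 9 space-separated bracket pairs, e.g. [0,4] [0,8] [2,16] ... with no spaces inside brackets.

Computing bounds per retry:
  i=0: D_i=min(1*2^0,7)=1, bounds=[0,1]
  i=1: D_i=min(1*2^1,7)=2, bounds=[0,2]
  i=2: D_i=min(1*2^2,7)=4, bounds=[0,4]
  i=3: D_i=min(1*2^3,7)=7, bounds=[0,7]
  i=4: D_i=min(1*2^4,7)=7, bounds=[0,7]
  i=5: D_i=min(1*2^5,7)=7, bounds=[0,7]
  i=6: D_i=min(1*2^6,7)=7, bounds=[0,7]
  i=7: D_i=min(1*2^7,7)=7, bounds=[0,7]
  i=8: D_i=min(1*2^8,7)=7, bounds=[0,7]

Answer: [0,1] [0,2] [0,4] [0,7] [0,7] [0,7] [0,7] [0,7] [0,7]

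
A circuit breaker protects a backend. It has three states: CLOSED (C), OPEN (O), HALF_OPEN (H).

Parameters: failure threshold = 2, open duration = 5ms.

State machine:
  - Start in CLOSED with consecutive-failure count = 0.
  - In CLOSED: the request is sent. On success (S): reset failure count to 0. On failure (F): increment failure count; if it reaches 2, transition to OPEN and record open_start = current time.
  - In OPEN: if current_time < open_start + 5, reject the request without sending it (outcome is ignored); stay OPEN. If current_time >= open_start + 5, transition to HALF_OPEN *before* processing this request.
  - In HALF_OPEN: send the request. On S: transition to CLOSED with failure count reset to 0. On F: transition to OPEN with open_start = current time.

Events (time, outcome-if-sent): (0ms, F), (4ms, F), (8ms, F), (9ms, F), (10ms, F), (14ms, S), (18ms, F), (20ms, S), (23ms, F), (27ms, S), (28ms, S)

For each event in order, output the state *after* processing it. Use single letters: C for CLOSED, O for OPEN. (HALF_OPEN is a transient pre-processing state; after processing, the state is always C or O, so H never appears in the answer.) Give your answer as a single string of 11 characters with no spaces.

State after each event:
  event#1 t=0ms outcome=F: state=CLOSED
  event#2 t=4ms outcome=F: state=OPEN
  event#3 t=8ms outcome=F: state=OPEN
  event#4 t=9ms outcome=F: state=OPEN
  event#5 t=10ms outcome=F: state=OPEN
  event#6 t=14ms outcome=S: state=CLOSED
  event#7 t=18ms outcome=F: state=CLOSED
  event#8 t=20ms outcome=S: state=CLOSED
  event#9 t=23ms outcome=F: state=CLOSED
  event#10 t=27ms outcome=S: state=CLOSED
  event#11 t=28ms outcome=S: state=CLOSED

Answer: COOOOCCCCCC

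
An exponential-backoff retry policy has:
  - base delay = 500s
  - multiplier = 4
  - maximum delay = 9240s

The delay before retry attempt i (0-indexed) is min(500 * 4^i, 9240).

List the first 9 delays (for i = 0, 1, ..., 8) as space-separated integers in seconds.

Computing each delay:
  i=0: min(500*4^0, 9240) = 500
  i=1: min(500*4^1, 9240) = 2000
  i=2: min(500*4^2, 9240) = 8000
  i=3: min(500*4^3, 9240) = 9240
  i=4: min(500*4^4, 9240) = 9240
  i=5: min(500*4^5, 9240) = 9240
  i=6: min(500*4^6, 9240) = 9240
  i=7: min(500*4^7, 9240) = 9240
  i=8: min(500*4^8, 9240) = 9240

Answer: 500 2000 8000 9240 9240 9240 9240 9240 9240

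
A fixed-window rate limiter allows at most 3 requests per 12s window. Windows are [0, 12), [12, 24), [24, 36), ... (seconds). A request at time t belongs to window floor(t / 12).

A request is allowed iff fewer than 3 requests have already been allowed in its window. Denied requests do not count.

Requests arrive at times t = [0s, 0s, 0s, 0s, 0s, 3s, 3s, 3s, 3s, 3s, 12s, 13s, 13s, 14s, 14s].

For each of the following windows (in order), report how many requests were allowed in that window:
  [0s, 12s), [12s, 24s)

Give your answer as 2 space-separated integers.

Processing requests:
  req#1 t=0s (window 0): ALLOW
  req#2 t=0s (window 0): ALLOW
  req#3 t=0s (window 0): ALLOW
  req#4 t=0s (window 0): DENY
  req#5 t=0s (window 0): DENY
  req#6 t=3s (window 0): DENY
  req#7 t=3s (window 0): DENY
  req#8 t=3s (window 0): DENY
  req#9 t=3s (window 0): DENY
  req#10 t=3s (window 0): DENY
  req#11 t=12s (window 1): ALLOW
  req#12 t=13s (window 1): ALLOW
  req#13 t=13s (window 1): ALLOW
  req#14 t=14s (window 1): DENY
  req#15 t=14s (window 1): DENY

Allowed counts by window: 3 3

Answer: 3 3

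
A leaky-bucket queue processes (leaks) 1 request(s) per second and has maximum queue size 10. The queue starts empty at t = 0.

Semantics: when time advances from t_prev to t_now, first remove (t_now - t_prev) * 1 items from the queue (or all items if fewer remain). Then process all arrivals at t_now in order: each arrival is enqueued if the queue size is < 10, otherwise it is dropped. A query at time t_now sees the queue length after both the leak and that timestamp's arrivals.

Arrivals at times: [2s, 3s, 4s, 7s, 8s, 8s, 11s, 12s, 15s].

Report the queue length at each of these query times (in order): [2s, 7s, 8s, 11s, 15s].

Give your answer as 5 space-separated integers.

Answer: 1 1 2 1 1

Derivation:
Queue lengths at query times:
  query t=2s: backlog = 1
  query t=7s: backlog = 1
  query t=8s: backlog = 2
  query t=11s: backlog = 1
  query t=15s: backlog = 1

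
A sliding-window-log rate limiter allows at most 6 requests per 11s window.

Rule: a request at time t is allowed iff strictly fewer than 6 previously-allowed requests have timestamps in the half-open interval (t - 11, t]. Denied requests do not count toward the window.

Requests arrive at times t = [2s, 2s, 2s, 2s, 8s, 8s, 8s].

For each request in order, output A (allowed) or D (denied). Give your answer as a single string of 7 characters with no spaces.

Answer: AAAAAAD

Derivation:
Tracking allowed requests in the window:
  req#1 t=2s: ALLOW
  req#2 t=2s: ALLOW
  req#3 t=2s: ALLOW
  req#4 t=2s: ALLOW
  req#5 t=8s: ALLOW
  req#6 t=8s: ALLOW
  req#7 t=8s: DENY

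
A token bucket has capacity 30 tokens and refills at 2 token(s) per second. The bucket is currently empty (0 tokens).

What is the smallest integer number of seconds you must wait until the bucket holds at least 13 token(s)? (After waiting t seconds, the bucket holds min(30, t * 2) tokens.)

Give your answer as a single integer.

Answer: 7

Derivation:
Need t * 2 >= 13, so t >= 13/2.
Smallest integer t = ceil(13/2) = 7.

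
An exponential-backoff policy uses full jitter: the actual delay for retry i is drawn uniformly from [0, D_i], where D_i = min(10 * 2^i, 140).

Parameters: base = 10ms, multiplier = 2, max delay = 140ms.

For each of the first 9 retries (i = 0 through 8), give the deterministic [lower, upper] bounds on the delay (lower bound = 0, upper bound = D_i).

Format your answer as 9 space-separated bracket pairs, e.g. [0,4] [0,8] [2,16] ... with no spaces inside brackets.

Answer: [0,10] [0,20] [0,40] [0,80] [0,140] [0,140] [0,140] [0,140] [0,140]

Derivation:
Computing bounds per retry:
  i=0: D_i=min(10*2^0,140)=10, bounds=[0,10]
  i=1: D_i=min(10*2^1,140)=20, bounds=[0,20]
  i=2: D_i=min(10*2^2,140)=40, bounds=[0,40]
  i=3: D_i=min(10*2^3,140)=80, bounds=[0,80]
  i=4: D_i=min(10*2^4,140)=140, bounds=[0,140]
  i=5: D_i=min(10*2^5,140)=140, bounds=[0,140]
  i=6: D_i=min(10*2^6,140)=140, bounds=[0,140]
  i=7: D_i=min(10*2^7,140)=140, bounds=[0,140]
  i=8: D_i=min(10*2^8,140)=140, bounds=[0,140]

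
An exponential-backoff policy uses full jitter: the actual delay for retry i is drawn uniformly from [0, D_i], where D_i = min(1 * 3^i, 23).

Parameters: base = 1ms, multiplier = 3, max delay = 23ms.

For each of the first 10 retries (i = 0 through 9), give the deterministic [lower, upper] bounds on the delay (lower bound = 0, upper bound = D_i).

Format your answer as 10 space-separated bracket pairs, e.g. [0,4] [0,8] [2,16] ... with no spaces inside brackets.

Computing bounds per retry:
  i=0: D_i=min(1*3^0,23)=1, bounds=[0,1]
  i=1: D_i=min(1*3^1,23)=3, bounds=[0,3]
  i=2: D_i=min(1*3^2,23)=9, bounds=[0,9]
  i=3: D_i=min(1*3^3,23)=23, bounds=[0,23]
  i=4: D_i=min(1*3^4,23)=23, bounds=[0,23]
  i=5: D_i=min(1*3^5,23)=23, bounds=[0,23]
  i=6: D_i=min(1*3^6,23)=23, bounds=[0,23]
  i=7: D_i=min(1*3^7,23)=23, bounds=[0,23]
  i=8: D_i=min(1*3^8,23)=23, bounds=[0,23]
  i=9: D_i=min(1*3^9,23)=23, bounds=[0,23]

Answer: [0,1] [0,3] [0,9] [0,23] [0,23] [0,23] [0,23] [0,23] [0,23] [0,23]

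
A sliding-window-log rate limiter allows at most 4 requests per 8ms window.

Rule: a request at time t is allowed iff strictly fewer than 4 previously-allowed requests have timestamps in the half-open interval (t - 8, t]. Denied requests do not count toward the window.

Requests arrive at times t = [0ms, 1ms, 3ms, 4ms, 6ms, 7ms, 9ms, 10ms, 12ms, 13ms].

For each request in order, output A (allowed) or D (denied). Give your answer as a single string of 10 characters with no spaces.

Answer: AAAADDAAAA

Derivation:
Tracking allowed requests in the window:
  req#1 t=0ms: ALLOW
  req#2 t=1ms: ALLOW
  req#3 t=3ms: ALLOW
  req#4 t=4ms: ALLOW
  req#5 t=6ms: DENY
  req#6 t=7ms: DENY
  req#7 t=9ms: ALLOW
  req#8 t=10ms: ALLOW
  req#9 t=12ms: ALLOW
  req#10 t=13ms: ALLOW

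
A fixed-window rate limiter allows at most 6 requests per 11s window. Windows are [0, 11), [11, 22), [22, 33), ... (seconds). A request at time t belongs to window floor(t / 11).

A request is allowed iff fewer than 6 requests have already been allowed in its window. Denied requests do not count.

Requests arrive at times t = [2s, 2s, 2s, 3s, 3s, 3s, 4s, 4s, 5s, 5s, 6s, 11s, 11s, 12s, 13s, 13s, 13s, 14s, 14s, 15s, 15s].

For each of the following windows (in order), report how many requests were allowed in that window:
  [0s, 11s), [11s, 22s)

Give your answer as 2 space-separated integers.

Processing requests:
  req#1 t=2s (window 0): ALLOW
  req#2 t=2s (window 0): ALLOW
  req#3 t=2s (window 0): ALLOW
  req#4 t=3s (window 0): ALLOW
  req#5 t=3s (window 0): ALLOW
  req#6 t=3s (window 0): ALLOW
  req#7 t=4s (window 0): DENY
  req#8 t=4s (window 0): DENY
  req#9 t=5s (window 0): DENY
  req#10 t=5s (window 0): DENY
  req#11 t=6s (window 0): DENY
  req#12 t=11s (window 1): ALLOW
  req#13 t=11s (window 1): ALLOW
  req#14 t=12s (window 1): ALLOW
  req#15 t=13s (window 1): ALLOW
  req#16 t=13s (window 1): ALLOW
  req#17 t=13s (window 1): ALLOW
  req#18 t=14s (window 1): DENY
  req#19 t=14s (window 1): DENY
  req#20 t=15s (window 1): DENY
  req#21 t=15s (window 1): DENY

Allowed counts by window: 6 6

Answer: 6 6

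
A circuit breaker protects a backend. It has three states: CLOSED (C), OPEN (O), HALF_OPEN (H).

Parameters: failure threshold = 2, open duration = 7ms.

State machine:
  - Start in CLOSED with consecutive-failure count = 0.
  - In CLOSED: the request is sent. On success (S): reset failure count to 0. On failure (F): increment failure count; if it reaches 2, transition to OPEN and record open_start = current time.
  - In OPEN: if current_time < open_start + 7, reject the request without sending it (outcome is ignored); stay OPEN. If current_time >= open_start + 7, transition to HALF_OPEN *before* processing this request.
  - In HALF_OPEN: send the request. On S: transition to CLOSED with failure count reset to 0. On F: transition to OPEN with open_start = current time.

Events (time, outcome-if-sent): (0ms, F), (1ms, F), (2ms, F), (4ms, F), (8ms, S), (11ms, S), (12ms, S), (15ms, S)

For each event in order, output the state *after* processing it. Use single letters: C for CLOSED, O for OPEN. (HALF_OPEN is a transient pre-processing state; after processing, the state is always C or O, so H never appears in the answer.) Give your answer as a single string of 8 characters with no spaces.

State after each event:
  event#1 t=0ms outcome=F: state=CLOSED
  event#2 t=1ms outcome=F: state=OPEN
  event#3 t=2ms outcome=F: state=OPEN
  event#4 t=4ms outcome=F: state=OPEN
  event#5 t=8ms outcome=S: state=CLOSED
  event#6 t=11ms outcome=S: state=CLOSED
  event#7 t=12ms outcome=S: state=CLOSED
  event#8 t=15ms outcome=S: state=CLOSED

Answer: COOOCCCC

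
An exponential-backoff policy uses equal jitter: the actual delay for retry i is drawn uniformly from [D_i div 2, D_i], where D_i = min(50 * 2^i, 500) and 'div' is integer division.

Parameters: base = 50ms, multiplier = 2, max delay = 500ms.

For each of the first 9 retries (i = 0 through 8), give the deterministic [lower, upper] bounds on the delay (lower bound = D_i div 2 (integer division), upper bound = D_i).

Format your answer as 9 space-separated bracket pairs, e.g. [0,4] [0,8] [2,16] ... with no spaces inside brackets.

Answer: [25,50] [50,100] [100,200] [200,400] [250,500] [250,500] [250,500] [250,500] [250,500]

Derivation:
Computing bounds per retry:
  i=0: D_i=min(50*2^0,500)=50, bounds=[25,50]
  i=1: D_i=min(50*2^1,500)=100, bounds=[50,100]
  i=2: D_i=min(50*2^2,500)=200, bounds=[100,200]
  i=3: D_i=min(50*2^3,500)=400, bounds=[200,400]
  i=4: D_i=min(50*2^4,500)=500, bounds=[250,500]
  i=5: D_i=min(50*2^5,500)=500, bounds=[250,500]
  i=6: D_i=min(50*2^6,500)=500, bounds=[250,500]
  i=7: D_i=min(50*2^7,500)=500, bounds=[250,500]
  i=8: D_i=min(50*2^8,500)=500, bounds=[250,500]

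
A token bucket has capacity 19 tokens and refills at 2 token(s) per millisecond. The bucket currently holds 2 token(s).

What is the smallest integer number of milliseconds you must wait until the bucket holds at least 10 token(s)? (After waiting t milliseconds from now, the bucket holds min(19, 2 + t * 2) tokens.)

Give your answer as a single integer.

Need 2 + t * 2 >= 10, so t >= 8/2.
Smallest integer t = ceil(8/2) = 4.

Answer: 4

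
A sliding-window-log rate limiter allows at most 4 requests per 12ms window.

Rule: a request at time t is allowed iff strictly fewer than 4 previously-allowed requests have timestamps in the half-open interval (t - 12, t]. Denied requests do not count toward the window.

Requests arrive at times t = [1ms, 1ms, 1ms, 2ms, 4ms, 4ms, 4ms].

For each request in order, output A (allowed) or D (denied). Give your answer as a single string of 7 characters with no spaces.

Tracking allowed requests in the window:
  req#1 t=1ms: ALLOW
  req#2 t=1ms: ALLOW
  req#3 t=1ms: ALLOW
  req#4 t=2ms: ALLOW
  req#5 t=4ms: DENY
  req#6 t=4ms: DENY
  req#7 t=4ms: DENY

Answer: AAAADDD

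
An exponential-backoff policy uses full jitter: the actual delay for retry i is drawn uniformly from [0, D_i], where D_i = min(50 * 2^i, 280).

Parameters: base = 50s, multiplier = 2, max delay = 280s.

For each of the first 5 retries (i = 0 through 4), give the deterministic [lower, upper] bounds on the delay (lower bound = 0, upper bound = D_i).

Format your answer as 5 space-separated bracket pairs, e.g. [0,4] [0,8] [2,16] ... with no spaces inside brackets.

Answer: [0,50] [0,100] [0,200] [0,280] [0,280]

Derivation:
Computing bounds per retry:
  i=0: D_i=min(50*2^0,280)=50, bounds=[0,50]
  i=1: D_i=min(50*2^1,280)=100, bounds=[0,100]
  i=2: D_i=min(50*2^2,280)=200, bounds=[0,200]
  i=3: D_i=min(50*2^3,280)=280, bounds=[0,280]
  i=4: D_i=min(50*2^4,280)=280, bounds=[0,280]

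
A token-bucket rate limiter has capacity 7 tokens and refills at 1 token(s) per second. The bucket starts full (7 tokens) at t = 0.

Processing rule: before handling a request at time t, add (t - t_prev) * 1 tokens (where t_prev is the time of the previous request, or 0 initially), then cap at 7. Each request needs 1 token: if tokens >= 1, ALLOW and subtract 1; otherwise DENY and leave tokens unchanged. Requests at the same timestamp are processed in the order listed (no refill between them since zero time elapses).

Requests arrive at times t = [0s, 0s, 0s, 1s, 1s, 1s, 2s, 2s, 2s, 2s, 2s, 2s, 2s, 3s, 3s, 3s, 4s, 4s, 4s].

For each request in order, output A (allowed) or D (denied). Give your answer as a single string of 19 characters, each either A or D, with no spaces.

Answer: AAAAAAAAADDDDADDADD

Derivation:
Simulating step by step:
  req#1 t=0s: ALLOW
  req#2 t=0s: ALLOW
  req#3 t=0s: ALLOW
  req#4 t=1s: ALLOW
  req#5 t=1s: ALLOW
  req#6 t=1s: ALLOW
  req#7 t=2s: ALLOW
  req#8 t=2s: ALLOW
  req#9 t=2s: ALLOW
  req#10 t=2s: DENY
  req#11 t=2s: DENY
  req#12 t=2s: DENY
  req#13 t=2s: DENY
  req#14 t=3s: ALLOW
  req#15 t=3s: DENY
  req#16 t=3s: DENY
  req#17 t=4s: ALLOW
  req#18 t=4s: DENY
  req#19 t=4s: DENY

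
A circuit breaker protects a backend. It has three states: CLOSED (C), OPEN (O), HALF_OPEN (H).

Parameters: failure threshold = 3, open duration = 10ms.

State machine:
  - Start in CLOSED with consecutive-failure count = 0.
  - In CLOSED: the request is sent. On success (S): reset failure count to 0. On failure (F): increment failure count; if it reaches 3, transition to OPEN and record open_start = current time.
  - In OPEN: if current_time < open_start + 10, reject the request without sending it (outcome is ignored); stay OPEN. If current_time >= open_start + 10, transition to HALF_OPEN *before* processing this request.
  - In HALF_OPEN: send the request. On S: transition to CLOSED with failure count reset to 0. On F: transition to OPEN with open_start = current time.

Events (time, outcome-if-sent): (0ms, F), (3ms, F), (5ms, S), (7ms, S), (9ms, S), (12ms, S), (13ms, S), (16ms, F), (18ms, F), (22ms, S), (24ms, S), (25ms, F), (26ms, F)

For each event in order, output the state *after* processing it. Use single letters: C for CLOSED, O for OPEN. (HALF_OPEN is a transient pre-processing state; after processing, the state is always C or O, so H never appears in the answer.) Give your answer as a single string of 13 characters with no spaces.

Answer: CCCCCCCCCCCCC

Derivation:
State after each event:
  event#1 t=0ms outcome=F: state=CLOSED
  event#2 t=3ms outcome=F: state=CLOSED
  event#3 t=5ms outcome=S: state=CLOSED
  event#4 t=7ms outcome=S: state=CLOSED
  event#5 t=9ms outcome=S: state=CLOSED
  event#6 t=12ms outcome=S: state=CLOSED
  event#7 t=13ms outcome=S: state=CLOSED
  event#8 t=16ms outcome=F: state=CLOSED
  event#9 t=18ms outcome=F: state=CLOSED
  event#10 t=22ms outcome=S: state=CLOSED
  event#11 t=24ms outcome=S: state=CLOSED
  event#12 t=25ms outcome=F: state=CLOSED
  event#13 t=26ms outcome=F: state=CLOSED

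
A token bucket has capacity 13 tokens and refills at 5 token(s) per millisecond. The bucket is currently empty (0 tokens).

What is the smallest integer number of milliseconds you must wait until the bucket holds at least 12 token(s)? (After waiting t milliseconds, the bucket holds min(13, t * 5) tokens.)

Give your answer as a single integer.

Answer: 3

Derivation:
Need t * 5 >= 12, so t >= 12/5.
Smallest integer t = ceil(12/5) = 3.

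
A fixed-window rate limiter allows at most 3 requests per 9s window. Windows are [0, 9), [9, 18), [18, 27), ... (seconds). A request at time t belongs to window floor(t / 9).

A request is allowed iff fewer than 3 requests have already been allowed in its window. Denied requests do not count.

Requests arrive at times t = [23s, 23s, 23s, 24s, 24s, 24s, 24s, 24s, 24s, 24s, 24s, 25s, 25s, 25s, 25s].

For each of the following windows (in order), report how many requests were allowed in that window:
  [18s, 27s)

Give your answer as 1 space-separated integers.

Processing requests:
  req#1 t=23s (window 2): ALLOW
  req#2 t=23s (window 2): ALLOW
  req#3 t=23s (window 2): ALLOW
  req#4 t=24s (window 2): DENY
  req#5 t=24s (window 2): DENY
  req#6 t=24s (window 2): DENY
  req#7 t=24s (window 2): DENY
  req#8 t=24s (window 2): DENY
  req#9 t=24s (window 2): DENY
  req#10 t=24s (window 2): DENY
  req#11 t=24s (window 2): DENY
  req#12 t=25s (window 2): DENY
  req#13 t=25s (window 2): DENY
  req#14 t=25s (window 2): DENY
  req#15 t=25s (window 2): DENY

Allowed counts by window: 3

Answer: 3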